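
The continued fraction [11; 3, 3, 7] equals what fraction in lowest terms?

Fold from the inside: start with 7/1.
  3 + 1/7 = 22/7
  3 + 7/22 = 73/22
  11 + 22/73 = 825/73

825/73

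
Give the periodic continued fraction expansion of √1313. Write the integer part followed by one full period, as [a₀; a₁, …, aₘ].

[36; 4, 4, 72]

a₀ = ⌊√1313⌋ = 36.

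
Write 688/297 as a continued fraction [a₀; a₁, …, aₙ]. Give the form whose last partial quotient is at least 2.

688 = 2×297 + 94
297 = 3×94 + 15
94 = 6×15 + 4
15 = 3×4 + 3
4 = 1×3 + 1
3 = 3×1 + 0  (stop)
So 688/297 = [2; 3, 6, 3, 1, 3].

[2; 3, 6, 3, 1, 3]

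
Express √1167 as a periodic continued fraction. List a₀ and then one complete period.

a₀ = ⌊√1167⌋ = 34.
With m₀=0, d₀=1 and mₖ₊₁ = dₖaₖ − mₖ, dₖ₊₁ = (n − mₖ₊₁²)/dₖ, aₖ₊₁ = ⌊(a₀+mₖ₊₁)/dₖ₊₁⌋:
  k=1: m=34, d=11, a=6
  k=2: m=32, d=13, a=5
  k=3: m=33, d=6, a=11
  k=4: m=33, d=13, a=5
  k=5: m=32, d=11, a=6
  k=6: m=34, d=1, a=68
d=1 and a=2a₀=68 at k=6, so the next step gives (m, d) = (34, 11) again — its k=1 value — and the period has length 6.

[34; 6, 5, 11, 5, 6, 68]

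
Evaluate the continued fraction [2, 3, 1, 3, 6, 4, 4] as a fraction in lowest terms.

Using pₖ = aₖpₖ₋₁ + pₖ₋₂ and qₖ = aₖqₖ₋₁ + qₖ₋₂:
  k=0: a=2, p=2, q=1
  k=1: a=3, p=7, q=3
  k=2: a=1, p=9, q=4
  k=3: a=3, p=34, q=15
  k=4: a=6, p=213, q=94
  k=5: a=4, p=886, q=391
  k=6: a=4, p=3757, q=1658

3757/1658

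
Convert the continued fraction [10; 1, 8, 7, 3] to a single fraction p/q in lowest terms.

2189/201

Using pₖ = aₖpₖ₋₁ + pₖ₋₂ and qₖ = aₖqₖ₋₁ + qₖ₋₂:
  k=0: a=10, p=10, q=1
  k=1: a=1, p=11, q=1
  k=2: a=8, p=98, q=9
  k=3: a=7, p=697, q=64
  k=4: a=3, p=2189, q=201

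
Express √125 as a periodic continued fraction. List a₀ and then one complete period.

[11; 5, 1, 1, 5, 22]

a₀ = ⌊√125⌋ = 11.
With m₀=0, d₀=1 and mₖ₊₁ = dₖaₖ − mₖ, dₖ₊₁ = (n − mₖ₊₁²)/dₖ, aₖ₊₁ = ⌊(a₀+mₖ₊₁)/dₖ₊₁⌋:
  k=1: m=11, d=4, a=5
  k=2: m=9, d=11, a=1
  k=3: m=2, d=11, a=1
  k=4: m=9, d=4, a=5
  k=5: m=11, d=1, a=22
d=1 and a=2a₀=22 at k=5, so the next step gives (m, d) = (11, 4) again — its k=1 value — and the period has length 5.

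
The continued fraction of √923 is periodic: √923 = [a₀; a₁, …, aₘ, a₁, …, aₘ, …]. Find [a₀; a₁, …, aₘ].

[30; 2, 1, 1, 1, 2, 60]

a₀ = ⌊√923⌋ = 30.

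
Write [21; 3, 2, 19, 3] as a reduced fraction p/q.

Using pₖ = aₖpₖ₋₁ + pₖ₋₂ and qₖ = aₖqₖ₋₁ + qₖ₋₂:
  k=0: a=21, p=21, q=1
  k=1: a=3, p=64, q=3
  k=2: a=2, p=149, q=7
  k=3: a=19, p=2895, q=136
  k=4: a=3, p=8834, q=415

8834/415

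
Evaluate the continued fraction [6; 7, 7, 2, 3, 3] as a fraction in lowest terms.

7491/1220

Fold from the inside: start with 3/1.
  3 + 1/3 = 10/3
  2 + 3/10 = 23/10
  7 + 10/23 = 171/23
  7 + 23/171 = 1220/171
  6 + 171/1220 = 7491/1220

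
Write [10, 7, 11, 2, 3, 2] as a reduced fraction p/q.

13153/1297

Fold from the inside: start with 2/1.
  3 + 1/2 = 7/2
  2 + 2/7 = 16/7
  11 + 7/16 = 183/16
  7 + 16/183 = 1297/183
  10 + 183/1297 = 13153/1297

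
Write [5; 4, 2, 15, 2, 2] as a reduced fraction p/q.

3724/713

Fold from the inside: start with 2/1.
  2 + 1/2 = 5/2
  15 + 2/5 = 77/5
  2 + 5/77 = 159/77
  4 + 77/159 = 713/159
  5 + 159/713 = 3724/713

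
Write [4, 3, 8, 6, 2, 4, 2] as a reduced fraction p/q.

Using pₖ = aₖpₖ₋₁ + pₖ₋₂ and qₖ = aₖqₖ₋₁ + qₖ₋₂:
  k=0: a=4, p=4, q=1
  k=1: a=3, p=13, q=3
  k=2: a=8, p=108, q=25
  k=3: a=6, p=661, q=153
  k=4: a=2, p=1430, q=331
  k=5: a=4, p=6381, q=1477
  k=6: a=2, p=14192, q=3285

14192/3285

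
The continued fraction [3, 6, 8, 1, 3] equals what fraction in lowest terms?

677/214

Fold from the inside: start with 3/1.
  1 + 1/3 = 4/3
  8 + 3/4 = 35/4
  6 + 4/35 = 214/35
  3 + 35/214 = 677/214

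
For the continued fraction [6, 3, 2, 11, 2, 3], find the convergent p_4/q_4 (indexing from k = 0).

Using pₖ = aₖpₖ₋₁ + pₖ₋₂, qₖ = aₖqₖ₋₁ + qₖ₋₂ (with p₋₁=1, p₋₂=0, q₋₁=0, q₋₂=1):
  k=0: a=6, p=6, q=1
  k=1: a=3, p=19, q=3
  k=2: a=2, p=44, q=7
  k=3: a=11, p=503, q=80
  k=4: a=2, p=1050, q=167

1050/167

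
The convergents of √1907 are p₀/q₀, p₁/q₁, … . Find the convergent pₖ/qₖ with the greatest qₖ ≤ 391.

√1907 = [43; 1, 2, 43, 2, 1, 86, …] (period length 6).
Convergents:
  p_0/q_0 = 43/1
  p_1/q_1 = 44/1
  p_2/q_2 = 131/3
  p_3/q_3 = 5677/130
  p_4/q_4 = 11485/263
  p_5/q_5 = 17162/393
q_4 = 263 ≤ 391 < 393 = q_5, so the answer is 11485/263.

11485/263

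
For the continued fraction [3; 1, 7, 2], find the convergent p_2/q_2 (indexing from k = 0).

Using pₖ = aₖpₖ₋₁ + pₖ₋₂, qₖ = aₖqₖ₋₁ + qₖ₋₂ (with p₋₁=1, p₋₂=0, q₋₁=0, q₋₂=1):
  k=0: a=3, p=3, q=1
  k=1: a=1, p=4, q=1
  k=2: a=7, p=31, q=8

31/8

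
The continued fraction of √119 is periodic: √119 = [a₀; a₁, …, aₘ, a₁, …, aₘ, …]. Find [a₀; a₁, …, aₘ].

a₀ = ⌊√119⌋ = 10.
With m₀=0, d₀=1 and mₖ₊₁ = dₖaₖ − mₖ, dₖ₊₁ = (n − mₖ₊₁²)/dₖ, aₖ₊₁ = ⌊(a₀+mₖ₊₁)/dₖ₊₁⌋:
  k=1: m=10, d=19, a=1
  k=2: m=9, d=2, a=9
  k=3: m=9, d=19, a=1
  k=4: m=10, d=1, a=20
d=1 and a=2a₀=20 at k=4, so the next step gives (m, d) = (10, 19) again — its k=1 value — and the period has length 4.

[10; 1, 9, 1, 20]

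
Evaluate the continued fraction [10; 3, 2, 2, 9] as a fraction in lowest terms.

1647/160

Fold from the inside: start with 9/1.
  2 + 1/9 = 19/9
  2 + 9/19 = 47/19
  3 + 19/47 = 160/47
  10 + 47/160 = 1647/160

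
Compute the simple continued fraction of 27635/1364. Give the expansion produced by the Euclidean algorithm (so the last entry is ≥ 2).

[20; 3, 1, 5, 2, 1, 18]

27635 = 20×1364 + 355
1364 = 3×355 + 299
355 = 1×299 + 56
299 = 5×56 + 19
56 = 2×19 + 18
19 = 1×18 + 1
18 = 18×1 + 0  (stop)
So 27635/1364 = [20; 3, 1, 5, 2, 1, 18].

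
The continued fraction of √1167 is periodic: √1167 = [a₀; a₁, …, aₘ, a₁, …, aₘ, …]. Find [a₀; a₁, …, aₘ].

a₀ = ⌊√1167⌋ = 34.
With m₀=0, d₀=1 and mₖ₊₁ = dₖaₖ − mₖ, dₖ₊₁ = (n − mₖ₊₁²)/dₖ, aₖ₊₁ = ⌊(a₀+mₖ₊₁)/dₖ₊₁⌋:
  k=1: m=34, d=11, a=6
  k=2: m=32, d=13, a=5
  k=3: m=33, d=6, a=11
  k=4: m=33, d=13, a=5
  k=5: m=32, d=11, a=6
  k=6: m=34, d=1, a=68
d=1 and a=2a₀=68 at k=6, so the next step gives (m, d) = (34, 11) again — its k=1 value — and the period has length 6.

[34; 6, 5, 11, 5, 6, 68]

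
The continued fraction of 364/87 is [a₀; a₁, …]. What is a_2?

2

364 = 4·87 + 16   →  a_0 = 4
87 = 5·16 + 7   →  a_1 = 5
16 = 2·7 + 2   →  a_2 = 2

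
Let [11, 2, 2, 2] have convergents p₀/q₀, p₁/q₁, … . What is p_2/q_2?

57/5

Using pₖ = aₖpₖ₋₁ + pₖ₋₂, qₖ = aₖqₖ₋₁ + qₖ₋₂ (with p₋₁=1, p₋₂=0, q₋₁=0, q₋₂=1):
  k=0: a=11, p=11, q=1
  k=1: a=2, p=23, q=2
  k=2: a=2, p=57, q=5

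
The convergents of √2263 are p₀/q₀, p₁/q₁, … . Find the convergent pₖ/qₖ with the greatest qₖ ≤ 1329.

47571/1000

√2263 = [47; 1, 1, 3, 47, 3, 1, 1, 94, …] (period length 8).
Convergents:
  p_0/q_0 = 47/1
  p_1/q_1 = 48/1
  p_2/q_2 = 95/2
  p_3/q_3 = 333/7
  p_4/q_4 = 15746/331
  p_5/q_5 = 47571/1000
  p_6/q_6 = 63317/1331
q_5 = 1000 ≤ 1329 < 1331 = q_6, so the answer is 47571/1000.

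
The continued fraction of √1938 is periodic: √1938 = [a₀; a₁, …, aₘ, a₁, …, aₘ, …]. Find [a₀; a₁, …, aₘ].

[44; 44, 88]

a₀ = ⌊√1938⌋ = 44.
With m₀=0, d₀=1 and mₖ₊₁ = dₖaₖ − mₖ, dₖ₊₁ = (n − mₖ₊₁²)/dₖ, aₖ₊₁ = ⌊(a₀+mₖ₊₁)/dₖ₊₁⌋:
  k=1: m=44, d=2, a=44
  k=2: m=44, d=1, a=88
d=1 and a=2a₀=88 at k=2, so the next step gives (m, d) = (44, 2) again — its k=1 value — and the period has length 2.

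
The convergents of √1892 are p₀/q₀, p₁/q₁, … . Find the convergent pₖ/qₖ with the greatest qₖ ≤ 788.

√1892 = [43; 2, 86, …] (period length 2).
Convergents:
  p_0/q_0 = 43/1
  p_1/q_1 = 87/2
  p_2/q_2 = 7525/173
  p_3/q_3 = 15137/348
  p_4/q_4 = 1309307/30101
q_3 = 348 ≤ 788 < 30101 = q_4, so the answer is 15137/348.

15137/348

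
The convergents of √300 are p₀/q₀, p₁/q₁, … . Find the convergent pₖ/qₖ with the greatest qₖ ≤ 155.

1351/78

√300 = [17; 3, 8, 3, 34, …] (period length 4).
Convergents:
  p_0/q_0 = 17/1
  p_1/q_1 = 52/3
  p_2/q_2 = 433/25
  p_3/q_3 = 1351/78
  p_4/q_4 = 46367/2677
q_3 = 78 ≤ 155 < 2677 = q_4, so the answer is 1351/78.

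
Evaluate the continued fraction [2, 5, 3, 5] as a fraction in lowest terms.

186/85

Using pₖ = aₖpₖ₋₁ + pₖ₋₂ and qₖ = aₖqₖ₋₁ + qₖ₋₂:
  k=0: a=2, p=2, q=1
  k=1: a=5, p=11, q=5
  k=2: a=3, p=35, q=16
  k=3: a=5, p=186, q=85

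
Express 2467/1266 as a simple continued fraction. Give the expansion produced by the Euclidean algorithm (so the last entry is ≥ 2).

2467 = 1×1266 + 1201
1266 = 1×1201 + 65
1201 = 18×65 + 31
65 = 2×31 + 3
31 = 10×3 + 1
3 = 3×1 + 0  (stop)
So 2467/1266 = [1; 1, 18, 2, 10, 3].

[1; 1, 18, 2, 10, 3]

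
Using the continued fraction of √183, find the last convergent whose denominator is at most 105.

487/36

√183 = [13; 1, 1, 8, 1, 1, 26, …] (period length 6).
Convergents:
  p_0/q_0 = 13/1
  p_1/q_1 = 14/1
  p_2/q_2 = 27/2
  p_3/q_3 = 230/17
  p_4/q_4 = 257/19
  p_5/q_5 = 487/36
  p_6/q_6 = 12919/955
q_5 = 36 ≤ 105 < 955 = q_6, so the answer is 487/36.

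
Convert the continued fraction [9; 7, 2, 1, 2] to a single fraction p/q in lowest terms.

539/59

Using pₖ = aₖpₖ₋₁ + pₖ₋₂ and qₖ = aₖqₖ₋₁ + qₖ₋₂:
  k=0: a=9, p=9, q=1
  k=1: a=7, p=64, q=7
  k=2: a=2, p=137, q=15
  k=3: a=1, p=201, q=22
  k=4: a=2, p=539, q=59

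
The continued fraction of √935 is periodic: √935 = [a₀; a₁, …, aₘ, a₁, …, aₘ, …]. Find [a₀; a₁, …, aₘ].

[30; 1, 1, 2, 1, 2, 1, 1, 60]

a₀ = ⌊√935⌋ = 30.
With m₀=0, d₀=1 and mₖ₊₁ = dₖaₖ − mₖ, dₖ₊₁ = (n − mₖ₊₁²)/dₖ, aₖ₊₁ = ⌊(a₀+mₖ₊₁)/dₖ₊₁⌋:
  k=1: m=30, d=35, a=1
  k=2: m=5, d=26, a=1
  k=3: m=21, d=19, a=2
  k=4: m=17, d=34, a=1
  k=5: m=17, d=19, a=2
  k=6: m=21, d=26, a=1
  k=7: m=5, d=35, a=1
  k=8: m=30, d=1, a=60
d=1 and a=2a₀=60 at k=8, so the next step gives (m, d) = (30, 35) again — its k=1 value — and the period has length 8.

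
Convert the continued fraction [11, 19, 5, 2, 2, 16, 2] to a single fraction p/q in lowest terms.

Using pₖ = aₖpₖ₋₁ + pₖ₋₂ and qₖ = aₖqₖ₋₁ + qₖ₋₂:
  k=0: a=11, p=11, q=1
  k=1: a=19, p=210, q=19
  k=2: a=5, p=1061, q=96
  k=3: a=2, p=2332, q=211
  k=4: a=2, p=5725, q=518
  k=5: a=16, p=93932, q=8499
  k=6: a=2, p=193589, q=17516

193589/17516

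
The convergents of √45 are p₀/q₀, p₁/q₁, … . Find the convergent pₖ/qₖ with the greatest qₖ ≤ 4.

√45 = [6; 1, 2, 2, 2, 1, 12, …] (period length 6).
Convergents:
  p_0/q_0 = 6/1
  p_1/q_1 = 7/1
  p_2/q_2 = 20/3
  p_3/q_3 = 47/7
q_2 = 3 ≤ 4 < 7 = q_3, so the answer is 20/3.

20/3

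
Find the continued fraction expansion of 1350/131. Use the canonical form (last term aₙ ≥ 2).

[10; 3, 3, 1, 1, 1, 3]

1350 = 10·131 + 40
131 = 3·40 + 11
40 = 3·11 + 7
11 = 1·7 + 4
7 = 1·4 + 3
4 = 1·3 + 1
3 = 3·1 + 0  (stop)
So 1350/131 = [10; 3, 3, 1, 1, 1, 3].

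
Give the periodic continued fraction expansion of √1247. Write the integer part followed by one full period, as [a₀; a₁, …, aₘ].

[35; 3, 5, 9, 1, 9, 5, 3, 70]

a₀ = ⌊√1247⌋ = 35.
With m₀=0, d₀=1 and mₖ₊₁ = dₖaₖ − mₖ, dₖ₊₁ = (n − mₖ₊₁²)/dₖ, aₖ₊₁ = ⌊(a₀+mₖ₊₁)/dₖ₊₁⌋:
  k=1: m=35, d=22, a=3
  k=2: m=31, d=13, a=5
  k=3: m=34, d=7, a=9
  k=4: m=29, d=58, a=1
  k=5: m=29, d=7, a=9
  k=6: m=34, d=13, a=5
  k=7: m=31, d=22, a=3
  k=8: m=35, d=1, a=70
d=1 and a=2a₀=70 at k=8, so the next step gives (m, d) = (35, 22) again — its k=1 value — and the period has length 8.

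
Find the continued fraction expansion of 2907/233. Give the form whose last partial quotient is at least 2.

[12; 2, 10, 11]

2907 = 12·233 + 111
233 = 2·111 + 11
111 = 10·11 + 1
11 = 11·1 + 0  (stop)
So 2907/233 = [12; 2, 10, 11].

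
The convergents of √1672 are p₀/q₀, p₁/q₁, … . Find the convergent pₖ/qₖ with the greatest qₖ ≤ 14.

368/9

√1672 = [40; 1, 8, 10, 8, 1, 80, …] (period length 6).
Convergents:
  p_0/q_0 = 40/1
  p_1/q_1 = 41/1
  p_2/q_2 = 368/9
  p_3/q_3 = 3721/91
q_2 = 9 ≤ 14 < 91 = q_3, so the answer is 368/9.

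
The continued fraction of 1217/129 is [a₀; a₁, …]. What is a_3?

1217 = 9·129 + 56   →  a_0 = 9
129 = 2·56 + 17   →  a_1 = 2
56 = 3·17 + 5   →  a_2 = 3
17 = 3·5 + 2   →  a_3 = 3

3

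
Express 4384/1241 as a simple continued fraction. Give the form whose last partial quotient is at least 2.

[3; 1, 1, 7, 6, 4, 3]

4384 = 3×1241 + 661
1241 = 1×661 + 580
661 = 1×580 + 81
580 = 7×81 + 13
81 = 6×13 + 3
13 = 4×3 + 1
3 = 3×1 + 0  (stop)
So 4384/1241 = [3; 1, 1, 7, 6, 4, 3].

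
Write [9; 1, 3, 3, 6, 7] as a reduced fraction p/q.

5734/587

Fold from the inside: start with 7/1.
  6 + 1/7 = 43/7
  3 + 7/43 = 136/43
  3 + 43/136 = 451/136
  1 + 136/451 = 587/451
  9 + 451/587 = 5734/587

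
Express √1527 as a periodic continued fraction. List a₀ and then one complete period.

a₀ = ⌊√1527⌋ = 39.
With m₀=0, d₀=1 and mₖ₊₁ = dₖaₖ − mₖ, dₖ₊₁ = (n − mₖ₊₁²)/dₖ, aₖ₊₁ = ⌊(a₀+mₖ₊₁)/dₖ₊₁⌋:
  k=1: m=39, d=6, a=13
  k=2: m=39, d=1, a=78
d=1 and a=2a₀=78 at k=2, so the next step gives (m, d) = (39, 6) again — its k=1 value — and the period has length 2.

[39; 13, 78]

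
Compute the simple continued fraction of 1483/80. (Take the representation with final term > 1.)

1483 = 18*80 + 43
80 = 1*43 + 37
43 = 1*37 + 6
37 = 6*6 + 1
6 = 6*1 + 0  (stop)
So 1483/80 = [18; 1, 1, 6, 6].

[18; 1, 1, 6, 6]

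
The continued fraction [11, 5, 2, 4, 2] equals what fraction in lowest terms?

1219/109

Using pₖ = aₖpₖ₋₁ + pₖ₋₂ and qₖ = aₖqₖ₋₁ + qₖ₋₂:
  k=0: a=11, p=11, q=1
  k=1: a=5, p=56, q=5
  k=2: a=2, p=123, q=11
  k=3: a=4, p=548, q=49
  k=4: a=2, p=1219, q=109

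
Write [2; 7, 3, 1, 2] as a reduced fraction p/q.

Using pₖ = aₖpₖ₋₁ + pₖ₋₂ and qₖ = aₖqₖ₋₁ + qₖ₋₂:
  k=0: a=2, p=2, q=1
  k=1: a=7, p=15, q=7
  k=2: a=3, p=47, q=22
  k=3: a=1, p=62, q=29
  k=4: a=2, p=171, q=80

171/80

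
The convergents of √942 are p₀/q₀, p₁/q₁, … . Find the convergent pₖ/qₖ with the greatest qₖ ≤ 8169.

√942 = [30; 1, 2, 4, 20, 4, 2, 1, 60, …] (period length 8).
Convergents:
  p_0/q_0 = 30/1
  p_1/q_1 = 31/1
  p_2/q_2 = 92/3
  p_3/q_3 = 399/13
  p_4/q_4 = 8072/263
  p_5/q_5 = 32687/1065
  p_6/q_6 = 73446/2393
  p_7/q_7 = 106133/3458
  p_8/q_8 = 6441426/209873
q_7 = 3458 ≤ 8169 < 209873 = q_8, so the answer is 106133/3458.

106133/3458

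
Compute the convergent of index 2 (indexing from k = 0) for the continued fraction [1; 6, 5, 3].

36/31

Using pₖ = aₖpₖ₋₁ + pₖ₋₂, qₖ = aₖqₖ₋₁ + qₖ₋₂ (with p₋₁=1, p₋₂=0, q₋₁=0, q₋₂=1):
  k=0: a=1, p=1, q=1
  k=1: a=6, p=7, q=6
  k=2: a=5, p=36, q=31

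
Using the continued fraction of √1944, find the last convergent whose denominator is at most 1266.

√1944 = [44; 11, 88, …] (period length 2).
Convergents:
  p_0/q_0 = 44/1
  p_1/q_1 = 485/11
  p_2/q_2 = 42724/969
  p_3/q_3 = 470449/10670
q_2 = 969 ≤ 1266 < 10670 = q_3, so the answer is 42724/969.

42724/969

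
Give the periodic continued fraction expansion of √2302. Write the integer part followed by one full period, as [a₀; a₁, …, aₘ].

a₀ = ⌊√2302⌋ = 47.
With m₀=0, d₀=1 and mₖ₊₁ = dₖaₖ − mₖ, dₖ₊₁ = (n − mₖ₊₁²)/dₖ, aₖ₊₁ = ⌊(a₀+mₖ₊₁)/dₖ₊₁⌋:
  k=1: m=47, d=93, a=1
  k=2: m=46, d=2, a=46
  k=3: m=46, d=93, a=1
  k=4: m=47, d=1, a=94
d=1 and a=2a₀=94 at k=4, so the next step gives (m, d) = (47, 93) again — its k=1 value — and the period has length 4.

[47; 1, 46, 1, 94]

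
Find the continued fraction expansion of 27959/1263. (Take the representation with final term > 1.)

[22; 7, 3, 3, 17]

27959 = 22·1263 + 173
1263 = 7·173 + 52
173 = 3·52 + 17
52 = 3·17 + 1
17 = 17·1 + 0  (stop)
So 27959/1263 = [22; 7, 3, 3, 17].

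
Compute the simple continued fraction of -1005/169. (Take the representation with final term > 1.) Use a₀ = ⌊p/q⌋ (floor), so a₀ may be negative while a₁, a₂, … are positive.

-1005 = -6×169 + 9
169 = 18×9 + 7
9 = 1×7 + 2
7 = 3×2 + 1
2 = 2×1 + 0  (stop)
So -1005/169 = [-6; 18, 1, 3, 2].

[-6; 18, 1, 3, 2]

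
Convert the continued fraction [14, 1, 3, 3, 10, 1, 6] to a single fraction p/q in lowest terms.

15005/1016

Using pₖ = aₖpₖ₋₁ + pₖ₋₂ and qₖ = aₖqₖ₋₁ + qₖ₋₂:
  k=0: a=14, p=14, q=1
  k=1: a=1, p=15, q=1
  k=2: a=3, p=59, q=4
  k=3: a=3, p=192, q=13
  k=4: a=10, p=1979, q=134
  k=5: a=1, p=2171, q=147
  k=6: a=6, p=15005, q=1016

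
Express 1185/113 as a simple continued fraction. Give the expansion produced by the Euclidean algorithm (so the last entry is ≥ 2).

1185 = 10×113 + 55
113 = 2×55 + 3
55 = 18×3 + 1
3 = 3×1 + 0  (stop)
So 1185/113 = [10; 2, 18, 3].

[10; 2, 18, 3]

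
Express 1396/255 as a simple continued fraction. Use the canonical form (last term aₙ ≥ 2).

[5; 2, 9, 3, 4]

1396 = 5×255 + 121
255 = 2×121 + 13
121 = 9×13 + 4
13 = 3×4 + 1
4 = 4×1 + 0  (stop)
So 1396/255 = [5; 2, 9, 3, 4].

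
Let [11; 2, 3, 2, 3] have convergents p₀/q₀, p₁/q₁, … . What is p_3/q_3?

183/16

Using pₖ = aₖpₖ₋₁ + pₖ₋₂, qₖ = aₖqₖ₋₁ + qₖ₋₂ (with p₋₁=1, p₋₂=0, q₋₁=0, q₋₂=1):
  k=0: a=11, p=11, q=1
  k=1: a=2, p=23, q=2
  k=2: a=3, p=80, q=7
  k=3: a=2, p=183, q=16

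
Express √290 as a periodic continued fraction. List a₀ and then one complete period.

[17; 34]

a₀ = ⌊√290⌋ = 17.
With m₀=0, d₀=1 and mₖ₊₁ = dₖaₖ − mₖ, dₖ₊₁ = (n − mₖ₊₁²)/dₖ, aₖ₊₁ = ⌊(a₀+mₖ₊₁)/dₖ₊₁⌋:
  k=1: m=17, d=1, a=34
d=1 and a=2a₀=34 at k=1, so the next step gives (m, d) = (17, 1) again — its k=1 value — and the period has length 1.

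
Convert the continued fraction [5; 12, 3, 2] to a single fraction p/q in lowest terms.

437/86

Using pₖ = aₖpₖ₋₁ + pₖ₋₂ and qₖ = aₖqₖ₋₁ + qₖ₋₂:
  k=0: a=5, p=5, q=1
  k=1: a=12, p=61, q=12
  k=2: a=3, p=188, q=37
  k=3: a=2, p=437, q=86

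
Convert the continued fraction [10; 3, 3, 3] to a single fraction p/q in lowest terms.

340/33

Using pₖ = aₖpₖ₋₁ + pₖ₋₂ and qₖ = aₖqₖ₋₁ + qₖ₋₂:
  k=0: a=10, p=10, q=1
  k=1: a=3, p=31, q=3
  k=2: a=3, p=103, q=10
  k=3: a=3, p=340, q=33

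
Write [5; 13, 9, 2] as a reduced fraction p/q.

1264/249

Using pₖ = aₖpₖ₋₁ + pₖ₋₂ and qₖ = aₖqₖ₋₁ + qₖ₋₂:
  k=0: a=5, p=5, q=1
  k=1: a=13, p=66, q=13
  k=2: a=9, p=599, q=118
  k=3: a=2, p=1264, q=249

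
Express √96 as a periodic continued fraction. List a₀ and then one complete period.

a₀ = ⌊√96⌋ = 9.
With m₀=0, d₀=1 and mₖ₊₁ = dₖaₖ − mₖ, dₖ₊₁ = (n − mₖ₊₁²)/dₖ, aₖ₊₁ = ⌊(a₀+mₖ₊₁)/dₖ₊₁⌋:
  k=1: m=9, d=15, a=1
  k=2: m=6, d=4, a=3
  k=3: m=6, d=15, a=1
  k=4: m=9, d=1, a=18
d=1 and a=2a₀=18 at k=4, so the next step gives (m, d) = (9, 15) again — its k=1 value — and the period has length 4.

[9; 1, 3, 1, 18]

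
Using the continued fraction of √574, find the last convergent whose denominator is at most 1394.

√574 = [23; 1, 22, 1, 46, …] (period length 4).
Convergents:
  p_0/q_0 = 23/1
  p_1/q_1 = 24/1
  p_2/q_2 = 551/23
  p_3/q_3 = 575/24
  p_4/q_4 = 27001/1127
  p_5/q_5 = 27576/1151
  p_6/q_6 = 633673/26449
q_5 = 1151 ≤ 1394 < 26449 = q_6, so the answer is 27576/1151.

27576/1151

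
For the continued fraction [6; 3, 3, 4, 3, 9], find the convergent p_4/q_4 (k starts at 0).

Using pₖ = aₖpₖ₋₁ + pₖ₋₂, qₖ = aₖqₖ₋₁ + qₖ₋₂ (with p₋₁=1, p₋₂=0, q₋₁=0, q₋₂=1):
  k=0: a=6, p=6, q=1
  k=1: a=3, p=19, q=3
  k=2: a=3, p=63, q=10
  k=3: a=4, p=271, q=43
  k=4: a=3, p=876, q=139

876/139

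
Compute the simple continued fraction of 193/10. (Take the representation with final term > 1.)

[19; 3, 3]

193 = 19·10 + 3
10 = 3·3 + 1
3 = 3·1 + 0  (stop)
So 193/10 = [19; 3, 3].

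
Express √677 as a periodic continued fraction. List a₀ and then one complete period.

[26; 52]

a₀ = ⌊√677⌋ = 26.
With m₀=0, d₀=1 and mₖ₊₁ = dₖaₖ − mₖ, dₖ₊₁ = (n − mₖ₊₁²)/dₖ, aₖ₊₁ = ⌊(a₀+mₖ₊₁)/dₖ₊₁⌋:
  k=1: m=26, d=1, a=52
d=1 and a=2a₀=52 at k=1, so the next step gives (m, d) = (26, 1) again — its k=1 value — and the period has length 1.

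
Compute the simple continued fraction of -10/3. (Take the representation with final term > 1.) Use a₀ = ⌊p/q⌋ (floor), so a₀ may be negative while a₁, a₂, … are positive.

[-4; 1, 2]

-10 = -4·3 + 2
3 = 1·2 + 1
2 = 2·1 + 0  (stop)
So -10/3 = [-4; 1, 2].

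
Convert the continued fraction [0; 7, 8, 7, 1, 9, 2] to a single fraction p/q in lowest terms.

1349/9609

Fold from the inside: start with 2/1.
  9 + 1/2 = 19/2
  1 + 2/19 = 21/19
  7 + 19/21 = 166/21
  8 + 21/166 = 1349/166
  7 + 166/1349 = 9609/1349
  0 + 1349/9609 = 1349/9609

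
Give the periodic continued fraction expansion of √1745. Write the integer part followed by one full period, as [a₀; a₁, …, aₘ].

[41; 1, 3, 2, 2, 3, 1, 82]

a₀ = ⌊√1745⌋ = 41.
With m₀=0, d₀=1 and mₖ₊₁ = dₖaₖ − mₖ, dₖ₊₁ = (n − mₖ₊₁²)/dₖ, aₖ₊₁ = ⌊(a₀+mₖ₊₁)/dₖ₊₁⌋:
  k=1: m=41, d=64, a=1
  k=2: m=23, d=19, a=3
  k=3: m=34, d=31, a=2
  k=4: m=28, d=31, a=2
  k=5: m=34, d=19, a=3
  k=6: m=23, d=64, a=1
  k=7: m=41, d=1, a=82
d=1 and a=2a₀=82 at k=7, so the next step gives (m, d) = (41, 64) again — its k=1 value — and the period has length 7.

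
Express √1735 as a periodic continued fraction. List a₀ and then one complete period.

a₀ = ⌊√1735⌋ = 41.
With m₀=0, d₀=1 and mₖ₊₁ = dₖaₖ − mₖ, dₖ₊₁ = (n − mₖ₊₁²)/dₖ, aₖ₊₁ = ⌊(a₀+mₖ₊₁)/dₖ₊₁⌋:
  k=1: m=41, d=54, a=1
  k=2: m=13, d=29, a=1
  k=3: m=16, d=51, a=1
  k=4: m=35, d=10, a=7
  k=5: m=35, d=51, a=1
  k=6: m=16, d=29, a=1
  k=7: m=13, d=54, a=1
  k=8: m=41, d=1, a=82
d=1 and a=2a₀=82 at k=8, so the next step gives (m, d) = (41, 54) again — its k=1 value — and the period has length 8.

[41; 1, 1, 1, 7, 1, 1, 1, 82]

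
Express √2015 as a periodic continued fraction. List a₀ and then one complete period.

[44; 1, 7, 1, 88]

a₀ = ⌊√2015⌋ = 44.
With m₀=0, d₀=1 and mₖ₊₁ = dₖaₖ − mₖ, dₖ₊₁ = (n − mₖ₊₁²)/dₖ, aₖ₊₁ = ⌊(a₀+mₖ₊₁)/dₖ₊₁⌋:
  k=1: m=44, d=79, a=1
  k=2: m=35, d=10, a=7
  k=3: m=35, d=79, a=1
  k=4: m=44, d=1, a=88
d=1 and a=2a₀=88 at k=4, so the next step gives (m, d) = (44, 79) again — its k=1 value — and the period has length 4.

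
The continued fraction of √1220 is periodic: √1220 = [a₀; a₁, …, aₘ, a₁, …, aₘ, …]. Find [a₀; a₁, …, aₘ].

a₀ = ⌊√1220⌋ = 34.
With m₀=0, d₀=1 and mₖ₊₁ = dₖaₖ − mₖ, dₖ₊₁ = (n − mₖ₊₁²)/dₖ, aₖ₊₁ = ⌊(a₀+mₖ₊₁)/dₖ₊₁⌋:
  k=1: m=34, d=64, a=1
  k=2: m=30, d=5, a=12
  k=3: m=30, d=64, a=1
  k=4: m=34, d=1, a=68
d=1 and a=2a₀=68 at k=4, so the next step gives (m, d) = (34, 64) again — its k=1 value — and the period has length 4.

[34; 1, 12, 1, 68]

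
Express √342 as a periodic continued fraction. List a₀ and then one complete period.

[18; 2, 36]

a₀ = ⌊√342⌋ = 18.
With m₀=0, d₀=1 and mₖ₊₁ = dₖaₖ − mₖ, dₖ₊₁ = (n − mₖ₊₁²)/dₖ, aₖ₊₁ = ⌊(a₀+mₖ₊₁)/dₖ₊₁⌋:
  k=1: m=18, d=18, a=2
  k=2: m=18, d=1, a=36
d=1 and a=2a₀=36 at k=2, so the next step gives (m, d) = (18, 18) again — its k=1 value — and the period has length 2.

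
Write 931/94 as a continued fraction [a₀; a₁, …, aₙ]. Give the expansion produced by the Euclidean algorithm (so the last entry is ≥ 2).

931 = 9*94 + 85
94 = 1*85 + 9
85 = 9*9 + 4
9 = 2*4 + 1
4 = 4*1 + 0  (stop)
So 931/94 = [9; 1, 9, 2, 4].

[9; 1, 9, 2, 4]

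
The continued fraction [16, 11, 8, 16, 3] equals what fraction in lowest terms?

Using pₖ = aₖpₖ₋₁ + pₖ₋₂ and qₖ = aₖqₖ₋₁ + qₖ₋₂:
  k=0: a=16, p=16, q=1
  k=1: a=11, p=177, q=11
  k=2: a=8, p=1432, q=89
  k=3: a=16, p=23089, q=1435
  k=4: a=3, p=70699, q=4394

70699/4394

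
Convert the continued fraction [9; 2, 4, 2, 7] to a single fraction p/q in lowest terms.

1408/149

Using pₖ = aₖpₖ₋₁ + pₖ₋₂ and qₖ = aₖqₖ₋₁ + qₖ₋₂:
  k=0: a=9, p=9, q=1
  k=1: a=2, p=19, q=2
  k=2: a=4, p=85, q=9
  k=3: a=2, p=189, q=20
  k=4: a=7, p=1408, q=149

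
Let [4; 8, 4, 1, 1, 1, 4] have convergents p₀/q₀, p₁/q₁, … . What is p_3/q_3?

Using pₖ = aₖpₖ₋₁ + pₖ₋₂, qₖ = aₖqₖ₋₁ + qₖ₋₂ (with p₋₁=1, p₋₂=0, q₋₁=0, q₋₂=1):
  k=0: a=4, p=4, q=1
  k=1: a=8, p=33, q=8
  k=2: a=4, p=136, q=33
  k=3: a=1, p=169, q=41

169/41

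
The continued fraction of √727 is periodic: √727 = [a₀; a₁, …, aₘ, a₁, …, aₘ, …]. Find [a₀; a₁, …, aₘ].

[26; 1, 25, 1, 52]

a₀ = ⌊√727⌋ = 26.
With m₀=0, d₀=1 and mₖ₊₁ = dₖaₖ − mₖ, dₖ₊₁ = (n − mₖ₊₁²)/dₖ, aₖ₊₁ = ⌊(a₀+mₖ₊₁)/dₖ₊₁⌋:
  k=1: m=26, d=51, a=1
  k=2: m=25, d=2, a=25
  k=3: m=25, d=51, a=1
  k=4: m=26, d=1, a=52
d=1 and a=2a₀=52 at k=4, so the next step gives (m, d) = (26, 51) again — its k=1 value — and the period has length 4.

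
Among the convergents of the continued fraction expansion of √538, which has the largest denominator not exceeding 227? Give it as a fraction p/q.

1786/77

√538 = [23; 5, 7, 1, 1, 7, 5, 46, …] (period length 7).
Convergents:
  p_0/q_0 = 23/1
  p_1/q_1 = 116/5
  p_2/q_2 = 835/36
  p_3/q_3 = 951/41
  p_4/q_4 = 1786/77
  p_5/q_5 = 13453/580
q_4 = 77 ≤ 227 < 580 = q_5, so the answer is 1786/77.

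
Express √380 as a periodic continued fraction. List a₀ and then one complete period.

a₀ = ⌊√380⌋ = 19.

[19; 2, 38]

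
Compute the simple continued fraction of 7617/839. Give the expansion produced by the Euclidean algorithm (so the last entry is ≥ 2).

7617 = 9*839 + 66
839 = 12*66 + 47
66 = 1*47 + 19
47 = 2*19 + 9
19 = 2*9 + 1
9 = 9*1 + 0  (stop)
So 7617/839 = [9; 12, 1, 2, 2, 9].

[9; 12, 1, 2, 2, 9]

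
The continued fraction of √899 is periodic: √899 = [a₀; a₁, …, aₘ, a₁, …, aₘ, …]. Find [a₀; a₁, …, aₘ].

a₀ = ⌊√899⌋ = 29.

[29; 1, 58]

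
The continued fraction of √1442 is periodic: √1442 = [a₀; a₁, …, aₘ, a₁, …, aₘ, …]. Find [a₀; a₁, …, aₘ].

[37; 1, 36, 1, 74]

a₀ = ⌊√1442⌋ = 37.
With m₀=0, d₀=1 and mₖ₊₁ = dₖaₖ − mₖ, dₖ₊₁ = (n − mₖ₊₁²)/dₖ, aₖ₊₁ = ⌊(a₀+mₖ₊₁)/dₖ₊₁⌋:
  k=1: m=37, d=73, a=1
  k=2: m=36, d=2, a=36
  k=3: m=36, d=73, a=1
  k=4: m=37, d=1, a=74
d=1 and a=2a₀=74 at k=4, so the next step gives (m, d) = (37, 73) again — its k=1 value — and the period has length 4.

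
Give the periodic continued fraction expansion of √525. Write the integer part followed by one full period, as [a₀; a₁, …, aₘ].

a₀ = ⌊√525⌋ = 22.
With m₀=0, d₀=1 and mₖ₊₁ = dₖaₖ − mₖ, dₖ₊₁ = (n − mₖ₊₁²)/dₖ, aₖ₊₁ = ⌊(a₀+mₖ₊₁)/dₖ₊₁⌋:
  k=1: m=22, d=41, a=1
  k=2: m=19, d=4, a=10
  k=3: m=21, d=21, a=2
  k=4: m=21, d=4, a=10
  k=5: m=19, d=41, a=1
  k=6: m=22, d=1, a=44
d=1 and a=2a₀=44 at k=6, so the next step gives (m, d) = (22, 41) again — its k=1 value — and the period has length 6.

[22; 1, 10, 2, 10, 1, 44]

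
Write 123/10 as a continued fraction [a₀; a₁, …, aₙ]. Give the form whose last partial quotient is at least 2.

123 = 12×10 + 3
10 = 3×3 + 1
3 = 3×1 + 0  (stop)
So 123/10 = [12; 3, 3].

[12; 3, 3]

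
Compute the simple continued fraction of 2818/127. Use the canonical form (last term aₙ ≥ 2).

[22; 5, 3, 2, 3]

2818 = 22×127 + 24
127 = 5×24 + 7
24 = 3×7 + 3
7 = 2×3 + 1
3 = 3×1 + 0  (stop)
So 2818/127 = [22; 5, 3, 2, 3].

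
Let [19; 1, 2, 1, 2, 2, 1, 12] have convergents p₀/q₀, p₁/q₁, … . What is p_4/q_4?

217/11

Using pₖ = aₖpₖ₋₁ + pₖ₋₂, qₖ = aₖqₖ₋₁ + qₖ₋₂ (with p₋₁=1, p₋₂=0, q₋₁=0, q₋₂=1):
  k=0: a=19, p=19, q=1
  k=1: a=1, p=20, q=1
  k=2: a=2, p=59, q=3
  k=3: a=1, p=79, q=4
  k=4: a=2, p=217, q=11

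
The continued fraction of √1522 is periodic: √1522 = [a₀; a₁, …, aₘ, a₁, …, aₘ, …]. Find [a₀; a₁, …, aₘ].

[39; 78]

a₀ = ⌊√1522⌋ = 39.
With m₀=0, d₀=1 and mₖ₊₁ = dₖaₖ − mₖ, dₖ₊₁ = (n − mₖ₊₁²)/dₖ, aₖ₊₁ = ⌊(a₀+mₖ₊₁)/dₖ₊₁⌋:
  k=1: m=39, d=1, a=78
d=1 and a=2a₀=78 at k=1, so the next step gives (m, d) = (39, 1) again — its k=1 value — and the period has length 1.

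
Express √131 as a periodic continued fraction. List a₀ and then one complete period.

[11; 2, 4, 11, 4, 2, 22]

a₀ = ⌊√131⌋ = 11.
With m₀=0, d₀=1 and mₖ₊₁ = dₖaₖ − mₖ, dₖ₊₁ = (n − mₖ₊₁²)/dₖ, aₖ₊₁ = ⌊(a₀+mₖ₊₁)/dₖ₊₁⌋:
  k=1: m=11, d=10, a=2
  k=2: m=9, d=5, a=4
  k=3: m=11, d=2, a=11
  k=4: m=11, d=5, a=4
  k=5: m=9, d=10, a=2
  k=6: m=11, d=1, a=22
d=1 and a=2a₀=22 at k=6, so the next step gives (m, d) = (11, 10) again — its k=1 value — and the period has length 6.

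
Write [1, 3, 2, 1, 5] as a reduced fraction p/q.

74/57

Using pₖ = aₖpₖ₋₁ + pₖ₋₂ and qₖ = aₖqₖ₋₁ + qₖ₋₂:
  k=0: a=1, p=1, q=1
  k=1: a=3, p=4, q=3
  k=2: a=2, p=9, q=7
  k=3: a=1, p=13, q=10
  k=4: a=5, p=74, q=57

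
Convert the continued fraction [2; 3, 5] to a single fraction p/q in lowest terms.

Using pₖ = aₖpₖ₋₁ + pₖ₋₂ and qₖ = aₖqₖ₋₁ + qₖ₋₂:
  k=0: a=2, p=2, q=1
  k=1: a=3, p=7, q=3
  k=2: a=5, p=37, q=16

37/16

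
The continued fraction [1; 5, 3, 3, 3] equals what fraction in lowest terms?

Fold from the inside: start with 3/1.
  3 + 1/3 = 10/3
  3 + 3/10 = 33/10
  5 + 10/33 = 175/33
  1 + 33/175 = 208/175

208/175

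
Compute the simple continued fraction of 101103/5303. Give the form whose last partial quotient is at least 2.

101103 = 19*5303 + 346
5303 = 15*346 + 113
346 = 3*113 + 7
113 = 16*7 + 1
7 = 7*1 + 0  (stop)
So 101103/5303 = [19; 15, 3, 16, 7].

[19; 15, 3, 16, 7]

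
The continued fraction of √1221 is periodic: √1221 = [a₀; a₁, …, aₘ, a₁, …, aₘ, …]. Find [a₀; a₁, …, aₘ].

[34; 1, 16, 2, 16, 1, 68]

a₀ = ⌊√1221⌋ = 34.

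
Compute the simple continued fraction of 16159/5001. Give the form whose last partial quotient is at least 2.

[3; 4, 3, 15, 12, 2]

16159 = 3·5001 + 1156
5001 = 4·1156 + 377
1156 = 3·377 + 25
377 = 15·25 + 2
25 = 12·2 + 1
2 = 2·1 + 0  (stop)
So 16159/5001 = [3; 4, 3, 15, 12, 2].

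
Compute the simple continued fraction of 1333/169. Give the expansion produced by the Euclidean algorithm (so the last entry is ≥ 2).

1333 = 7×169 + 150
169 = 1×150 + 19
150 = 7×19 + 17
19 = 1×17 + 2
17 = 8×2 + 1
2 = 2×1 + 0  (stop)
So 1333/169 = [7; 1, 7, 1, 8, 2].

[7; 1, 7, 1, 8, 2]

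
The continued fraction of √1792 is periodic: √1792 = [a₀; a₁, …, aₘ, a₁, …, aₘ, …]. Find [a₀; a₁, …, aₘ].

[42; 3, 84]

a₀ = ⌊√1792⌋ = 42.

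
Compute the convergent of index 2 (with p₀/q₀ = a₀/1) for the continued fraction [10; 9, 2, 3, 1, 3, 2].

192/19

Using pₖ = aₖpₖ₋₁ + pₖ₋₂, qₖ = aₖqₖ₋₁ + qₖ₋₂ (with p₋₁=1, p₋₂=0, q₋₁=0, q₋₂=1):
  k=0: a=10, p=10, q=1
  k=1: a=9, p=91, q=9
  k=2: a=2, p=192, q=19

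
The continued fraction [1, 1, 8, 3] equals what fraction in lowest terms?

Using pₖ = aₖpₖ₋₁ + pₖ₋₂ and qₖ = aₖqₖ₋₁ + qₖ₋₂:
  k=0: a=1, p=1, q=1
  k=1: a=1, p=2, q=1
  k=2: a=8, p=17, q=9
  k=3: a=3, p=53, q=28

53/28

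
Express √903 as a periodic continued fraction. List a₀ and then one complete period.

a₀ = ⌊√903⌋ = 30.
With m₀=0, d₀=1 and mₖ₊₁ = dₖaₖ − mₖ, dₖ₊₁ = (n − mₖ₊₁²)/dₖ, aₖ₊₁ = ⌊(a₀+mₖ₊₁)/dₖ₊₁⌋:
  k=1: m=30, d=3, a=20
  k=2: m=30, d=1, a=60
d=1 and a=2a₀=60 at k=2, so the next step gives (m, d) = (30, 3) again — its k=1 value — and the period has length 2.

[30; 20, 60]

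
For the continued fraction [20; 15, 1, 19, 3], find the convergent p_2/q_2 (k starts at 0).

321/16

Using pₖ = aₖpₖ₋₁ + pₖ₋₂, qₖ = aₖqₖ₋₁ + qₖ₋₂ (with p₋₁=1, p₋₂=0, q₋₁=0, q₋₂=1):
  k=0: a=20, p=20, q=1
  k=1: a=15, p=301, q=15
  k=2: a=1, p=321, q=16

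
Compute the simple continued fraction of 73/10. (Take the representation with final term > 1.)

[7; 3, 3]

73 = 7×10 + 3
10 = 3×3 + 1
3 = 3×1 + 0  (stop)
So 73/10 = [7; 3, 3].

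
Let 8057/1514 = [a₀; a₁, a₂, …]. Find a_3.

8057 = 5·1514 + 487   →  a_0 = 5
1514 = 3·487 + 53   →  a_1 = 3
487 = 9·53 + 10   →  a_2 = 9
53 = 5·10 + 3   →  a_3 = 5

5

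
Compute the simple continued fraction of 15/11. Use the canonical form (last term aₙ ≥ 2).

[1; 2, 1, 3]

15 = 1*11 + 4
11 = 2*4 + 3
4 = 1*3 + 1
3 = 3*1 + 0  (stop)
So 15/11 = [1; 2, 1, 3].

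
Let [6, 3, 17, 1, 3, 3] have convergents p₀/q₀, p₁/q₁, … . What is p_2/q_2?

Using pₖ = aₖpₖ₋₁ + pₖ₋₂, qₖ = aₖqₖ₋₁ + qₖ₋₂ (with p₋₁=1, p₋₂=0, q₋₁=0, q₋₂=1):
  k=0: a=6, p=6, q=1
  k=1: a=3, p=19, q=3
  k=2: a=17, p=329, q=52

329/52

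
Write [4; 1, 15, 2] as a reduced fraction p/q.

163/33

Fold from the inside: start with 2/1.
  15 + 1/2 = 31/2
  1 + 2/31 = 33/31
  4 + 31/33 = 163/33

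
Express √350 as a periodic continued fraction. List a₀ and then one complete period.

[18; 1, 2, 2, 2, 1, 36]

a₀ = ⌊√350⌋ = 18.
With m₀=0, d₀=1 and mₖ₊₁ = dₖaₖ − mₖ, dₖ₊₁ = (n − mₖ₊₁²)/dₖ, aₖ₊₁ = ⌊(a₀+mₖ₊₁)/dₖ₊₁⌋:
  k=1: m=18, d=26, a=1
  k=2: m=8, d=11, a=2
  k=3: m=14, d=14, a=2
  k=4: m=14, d=11, a=2
  k=5: m=8, d=26, a=1
  k=6: m=18, d=1, a=36
d=1 and a=2a₀=36 at k=6, so the next step gives (m, d) = (18, 26) again — its k=1 value — and the period has length 6.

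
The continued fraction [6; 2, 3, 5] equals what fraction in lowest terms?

238/37

Using pₖ = aₖpₖ₋₁ + pₖ₋₂ and qₖ = aₖqₖ₋₁ + qₖ₋₂:
  k=0: a=6, p=6, q=1
  k=1: a=2, p=13, q=2
  k=2: a=3, p=45, q=7
  k=3: a=5, p=238, q=37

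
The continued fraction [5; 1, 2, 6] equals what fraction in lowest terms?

108/19

Fold from the inside: start with 6/1.
  2 + 1/6 = 13/6
  1 + 6/13 = 19/13
  5 + 13/19 = 108/19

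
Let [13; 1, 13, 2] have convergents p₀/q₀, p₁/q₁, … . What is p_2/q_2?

195/14

Using pₖ = aₖpₖ₋₁ + pₖ₋₂, qₖ = aₖqₖ₋₁ + qₖ₋₂ (with p₋₁=1, p₋₂=0, q₋₁=0, q₋₂=1):
  k=0: a=13, p=13, q=1
  k=1: a=1, p=14, q=1
  k=2: a=13, p=195, q=14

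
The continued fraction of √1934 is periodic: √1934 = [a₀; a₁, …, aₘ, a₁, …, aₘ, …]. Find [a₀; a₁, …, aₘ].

[43; 1, 42, 1, 86]

a₀ = ⌊√1934⌋ = 43.
With m₀=0, d₀=1 and mₖ₊₁ = dₖaₖ − mₖ, dₖ₊₁ = (n − mₖ₊₁²)/dₖ, aₖ₊₁ = ⌊(a₀+mₖ₊₁)/dₖ₊₁⌋:
  k=1: m=43, d=85, a=1
  k=2: m=42, d=2, a=42
  k=3: m=42, d=85, a=1
  k=4: m=43, d=1, a=86
d=1 and a=2a₀=86 at k=4, so the next step gives (m, d) = (43, 85) again — its k=1 value — and the period has length 4.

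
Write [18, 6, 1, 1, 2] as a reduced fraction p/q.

599/33

Fold from the inside: start with 2/1.
  1 + 1/2 = 3/2
  1 + 2/3 = 5/3
  6 + 3/5 = 33/5
  18 + 5/33 = 599/33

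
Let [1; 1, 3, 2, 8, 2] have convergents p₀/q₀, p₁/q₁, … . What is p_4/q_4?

135/76

Using pₖ = aₖpₖ₋₁ + pₖ₋₂, qₖ = aₖqₖ₋₁ + qₖ₋₂ (with p₋₁=1, p₋₂=0, q₋₁=0, q₋₂=1):
  k=0: a=1, p=1, q=1
  k=1: a=1, p=2, q=1
  k=2: a=3, p=7, q=4
  k=3: a=2, p=16, q=9
  k=4: a=8, p=135, q=76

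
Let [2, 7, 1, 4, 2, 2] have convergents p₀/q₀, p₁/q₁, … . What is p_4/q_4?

183/86

Using pₖ = aₖpₖ₋₁ + pₖ₋₂, qₖ = aₖqₖ₋₁ + qₖ₋₂ (with p₋₁=1, p₋₂=0, q₋₁=0, q₋₂=1):
  k=0: a=2, p=2, q=1
  k=1: a=7, p=15, q=7
  k=2: a=1, p=17, q=8
  k=3: a=4, p=83, q=39
  k=4: a=2, p=183, q=86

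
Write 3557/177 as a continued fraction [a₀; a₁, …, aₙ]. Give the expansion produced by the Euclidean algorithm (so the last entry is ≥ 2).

[20; 10, 2, 2, 3]

3557 = 20*177 + 17
177 = 10*17 + 7
17 = 2*7 + 3
7 = 2*3 + 1
3 = 3*1 + 0  (stop)
So 3557/177 = [20; 10, 2, 2, 3].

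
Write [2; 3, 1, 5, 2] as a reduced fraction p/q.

113/50

Using pₖ = aₖpₖ₋₁ + pₖ₋₂ and qₖ = aₖqₖ₋₁ + qₖ₋₂:
  k=0: a=2, p=2, q=1
  k=1: a=3, p=7, q=3
  k=2: a=1, p=9, q=4
  k=3: a=5, p=52, q=23
  k=4: a=2, p=113, q=50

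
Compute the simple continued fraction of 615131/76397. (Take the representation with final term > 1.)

615131 = 8*76397 + 3955
76397 = 19*3955 + 1252
3955 = 3*1252 + 199
1252 = 6*199 + 58
199 = 3*58 + 25
58 = 2*25 + 8
25 = 3*8 + 1
8 = 8*1 + 0  (stop)
So 615131/76397 = [8; 19, 3, 6, 3, 2, 3, 8].

[8; 19, 3, 6, 3, 2, 3, 8]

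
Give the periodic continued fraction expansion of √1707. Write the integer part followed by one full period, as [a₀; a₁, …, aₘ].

a₀ = ⌊√1707⌋ = 41.

[41; 3, 6, 41, 6, 3, 82]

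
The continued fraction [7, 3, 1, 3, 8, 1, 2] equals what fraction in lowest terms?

2921/402

Fold from the inside: start with 2/1.
  1 + 1/2 = 3/2
  8 + 2/3 = 26/3
  3 + 3/26 = 81/26
  1 + 26/81 = 107/81
  3 + 81/107 = 402/107
  7 + 107/402 = 2921/402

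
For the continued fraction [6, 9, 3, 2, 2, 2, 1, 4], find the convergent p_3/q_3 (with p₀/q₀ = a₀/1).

397/65

Using pₖ = aₖpₖ₋₁ + pₖ₋₂, qₖ = aₖqₖ₋₁ + qₖ₋₂ (with p₋₁=1, p₋₂=0, q₋₁=0, q₋₂=1):
  k=0: a=6, p=6, q=1
  k=1: a=9, p=55, q=9
  k=2: a=3, p=171, q=28
  k=3: a=2, p=397, q=65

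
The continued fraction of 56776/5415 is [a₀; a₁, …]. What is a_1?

2

56776 = 10·5415 + 2626   →  a_0 = 10
5415 = 2·2626 + 163   →  a_1 = 2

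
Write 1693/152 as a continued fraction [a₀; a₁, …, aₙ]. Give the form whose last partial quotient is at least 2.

1693 = 11·152 + 21
152 = 7·21 + 5
21 = 4·5 + 1
5 = 5·1 + 0  (stop)
So 1693/152 = [11; 7, 4, 5].

[11; 7, 4, 5]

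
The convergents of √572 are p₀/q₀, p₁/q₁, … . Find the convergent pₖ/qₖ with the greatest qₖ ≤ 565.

√572 = [23; 1, 10, 1, 46, …] (period length 4).
Convergents:
  p_0/q_0 = 23/1
  p_1/q_1 = 24/1
  p_2/q_2 = 263/11
  p_3/q_3 = 287/12
  p_4/q_4 = 13465/563
  p_5/q_5 = 13752/575
q_4 = 563 ≤ 565 < 575 = q_5, so the answer is 13465/563.

13465/563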